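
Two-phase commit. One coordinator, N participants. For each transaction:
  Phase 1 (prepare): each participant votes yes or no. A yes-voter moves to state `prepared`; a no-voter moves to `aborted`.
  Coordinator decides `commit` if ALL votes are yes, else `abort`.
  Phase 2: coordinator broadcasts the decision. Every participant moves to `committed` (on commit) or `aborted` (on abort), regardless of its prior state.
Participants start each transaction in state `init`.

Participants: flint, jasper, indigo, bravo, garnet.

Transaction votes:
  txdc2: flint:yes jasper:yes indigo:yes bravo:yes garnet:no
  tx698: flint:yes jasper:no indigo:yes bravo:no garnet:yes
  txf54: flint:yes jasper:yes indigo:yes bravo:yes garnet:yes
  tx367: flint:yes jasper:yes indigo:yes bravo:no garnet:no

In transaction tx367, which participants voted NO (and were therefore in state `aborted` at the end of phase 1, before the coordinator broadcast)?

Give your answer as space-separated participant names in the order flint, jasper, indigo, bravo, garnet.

Txn tx367 phase 1: flint yes -> prepared; jasper yes -> prepared; indigo yes -> prepared; bravo no -> aborted; garnet no -> aborted

Answer: bravo garnet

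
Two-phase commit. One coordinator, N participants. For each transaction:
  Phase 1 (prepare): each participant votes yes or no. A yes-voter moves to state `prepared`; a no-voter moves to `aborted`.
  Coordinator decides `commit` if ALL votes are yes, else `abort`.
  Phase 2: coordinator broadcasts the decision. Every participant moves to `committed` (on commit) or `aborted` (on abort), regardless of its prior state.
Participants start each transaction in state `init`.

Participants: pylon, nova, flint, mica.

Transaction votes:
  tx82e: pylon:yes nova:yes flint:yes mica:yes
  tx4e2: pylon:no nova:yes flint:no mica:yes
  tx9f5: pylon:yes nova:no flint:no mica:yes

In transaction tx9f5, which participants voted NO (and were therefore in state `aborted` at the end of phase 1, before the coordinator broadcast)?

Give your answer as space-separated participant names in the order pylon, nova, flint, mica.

Answer: nova flint

Derivation:
Txn tx9f5 phase 1: pylon yes -> prepared; nova no -> aborted; flint no -> aborted; mica yes -> prepared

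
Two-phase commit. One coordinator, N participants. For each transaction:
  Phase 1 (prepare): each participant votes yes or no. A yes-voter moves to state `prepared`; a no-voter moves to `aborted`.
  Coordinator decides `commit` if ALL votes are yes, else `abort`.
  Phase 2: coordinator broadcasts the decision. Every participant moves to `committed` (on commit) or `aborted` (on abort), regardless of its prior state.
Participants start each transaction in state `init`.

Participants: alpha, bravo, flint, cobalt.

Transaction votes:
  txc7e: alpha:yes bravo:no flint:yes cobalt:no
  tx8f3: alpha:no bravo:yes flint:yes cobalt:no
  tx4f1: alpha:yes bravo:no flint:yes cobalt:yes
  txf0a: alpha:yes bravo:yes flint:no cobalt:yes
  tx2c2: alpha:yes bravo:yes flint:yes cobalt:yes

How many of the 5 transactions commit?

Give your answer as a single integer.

txc7e: no from bravo, cobalt -> abort (commits=0)
tx8f3: no from alpha, cobalt -> abort (commits=0)
tx4f1: no from bravo -> abort (commits=0)
txf0a: no from flint -> abort (commits=0)
tx2c2: all yes -> commit (commits=1)

Answer: 1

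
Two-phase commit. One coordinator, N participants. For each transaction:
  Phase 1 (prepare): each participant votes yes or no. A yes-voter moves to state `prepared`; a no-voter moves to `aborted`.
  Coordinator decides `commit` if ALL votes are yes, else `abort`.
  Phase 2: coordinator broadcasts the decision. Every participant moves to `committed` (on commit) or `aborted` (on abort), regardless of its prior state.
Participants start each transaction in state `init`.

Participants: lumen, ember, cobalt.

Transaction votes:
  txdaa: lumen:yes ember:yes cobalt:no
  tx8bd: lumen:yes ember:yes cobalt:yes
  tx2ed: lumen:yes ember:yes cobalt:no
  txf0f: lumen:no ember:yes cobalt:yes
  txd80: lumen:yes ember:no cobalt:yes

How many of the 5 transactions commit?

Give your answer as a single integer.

Answer: 1

Derivation:
txdaa: no from cobalt -> abort (commits=0)
tx8bd: all yes -> commit (commits=1)
tx2ed: no from cobalt -> abort (commits=1)
txf0f: no from lumen -> abort (commits=1)
txd80: no from ember -> abort (commits=1)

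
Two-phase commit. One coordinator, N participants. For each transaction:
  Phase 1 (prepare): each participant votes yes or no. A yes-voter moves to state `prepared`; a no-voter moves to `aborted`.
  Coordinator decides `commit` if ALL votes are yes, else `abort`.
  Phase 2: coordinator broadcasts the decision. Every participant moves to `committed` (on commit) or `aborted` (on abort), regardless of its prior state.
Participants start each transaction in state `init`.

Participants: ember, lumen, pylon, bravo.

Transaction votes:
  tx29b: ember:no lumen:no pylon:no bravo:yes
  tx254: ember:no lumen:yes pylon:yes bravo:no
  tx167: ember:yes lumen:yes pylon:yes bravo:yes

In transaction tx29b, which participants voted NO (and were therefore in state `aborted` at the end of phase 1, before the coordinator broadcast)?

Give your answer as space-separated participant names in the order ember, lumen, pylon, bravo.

Txn tx29b phase 1: ember no -> aborted; lumen no -> aborted; pylon no -> aborted; bravo yes -> prepared

Answer: ember lumen pylon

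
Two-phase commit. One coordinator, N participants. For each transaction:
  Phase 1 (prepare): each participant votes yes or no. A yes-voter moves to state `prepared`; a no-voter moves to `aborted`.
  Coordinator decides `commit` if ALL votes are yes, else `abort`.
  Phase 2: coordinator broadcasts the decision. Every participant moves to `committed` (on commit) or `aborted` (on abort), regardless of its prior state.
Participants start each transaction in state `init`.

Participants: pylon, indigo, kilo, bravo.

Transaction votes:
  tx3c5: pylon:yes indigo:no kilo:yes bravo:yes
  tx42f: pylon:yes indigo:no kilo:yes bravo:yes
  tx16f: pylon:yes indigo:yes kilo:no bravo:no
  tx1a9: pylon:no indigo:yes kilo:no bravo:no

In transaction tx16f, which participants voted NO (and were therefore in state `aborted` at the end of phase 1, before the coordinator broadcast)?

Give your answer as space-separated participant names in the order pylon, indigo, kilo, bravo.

Txn tx16f phase 1: pylon yes -> prepared; indigo yes -> prepared; kilo no -> aborted; bravo no -> aborted

Answer: kilo bravo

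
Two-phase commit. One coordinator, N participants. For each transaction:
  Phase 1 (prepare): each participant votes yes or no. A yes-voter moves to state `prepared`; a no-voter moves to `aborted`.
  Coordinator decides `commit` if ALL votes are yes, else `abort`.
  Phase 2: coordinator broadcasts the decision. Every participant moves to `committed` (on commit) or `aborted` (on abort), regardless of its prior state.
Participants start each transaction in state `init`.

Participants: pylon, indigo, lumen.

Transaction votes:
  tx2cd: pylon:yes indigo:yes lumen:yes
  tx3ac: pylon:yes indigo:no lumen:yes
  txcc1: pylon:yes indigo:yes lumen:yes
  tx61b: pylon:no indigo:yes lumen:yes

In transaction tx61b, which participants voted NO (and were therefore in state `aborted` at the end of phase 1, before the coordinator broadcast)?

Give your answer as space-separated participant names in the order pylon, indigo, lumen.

Txn tx61b phase 1: pylon no -> aborted; indigo yes -> prepared; lumen yes -> prepared

Answer: pylon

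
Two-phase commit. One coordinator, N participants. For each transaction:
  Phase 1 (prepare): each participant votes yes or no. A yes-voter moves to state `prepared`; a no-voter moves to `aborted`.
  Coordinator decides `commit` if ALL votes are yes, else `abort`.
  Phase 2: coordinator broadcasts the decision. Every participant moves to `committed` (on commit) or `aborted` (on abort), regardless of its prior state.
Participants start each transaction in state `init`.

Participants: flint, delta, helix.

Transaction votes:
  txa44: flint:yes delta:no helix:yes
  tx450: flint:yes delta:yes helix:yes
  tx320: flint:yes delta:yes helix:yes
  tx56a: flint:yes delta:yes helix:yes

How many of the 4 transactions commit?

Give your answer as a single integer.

Answer: 3

Derivation:
txa44: no from delta -> abort (commits=0)
tx450: all yes -> commit (commits=1)
tx320: all yes -> commit (commits=2)
tx56a: all yes -> commit (commits=3)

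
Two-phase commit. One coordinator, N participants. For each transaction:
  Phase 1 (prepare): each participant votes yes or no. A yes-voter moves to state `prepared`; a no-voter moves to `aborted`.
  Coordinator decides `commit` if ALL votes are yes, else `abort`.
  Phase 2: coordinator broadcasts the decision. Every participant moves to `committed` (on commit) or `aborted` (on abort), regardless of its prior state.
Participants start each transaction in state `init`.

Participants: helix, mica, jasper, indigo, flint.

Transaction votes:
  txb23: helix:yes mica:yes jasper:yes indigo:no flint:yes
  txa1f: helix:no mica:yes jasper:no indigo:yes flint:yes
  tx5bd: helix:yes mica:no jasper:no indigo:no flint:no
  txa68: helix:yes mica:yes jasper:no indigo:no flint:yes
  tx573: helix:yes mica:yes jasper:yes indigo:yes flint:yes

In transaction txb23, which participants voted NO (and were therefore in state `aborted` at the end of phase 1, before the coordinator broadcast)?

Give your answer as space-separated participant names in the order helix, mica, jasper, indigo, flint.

Answer: indigo

Derivation:
Txn txb23 phase 1: helix yes -> prepared; mica yes -> prepared; jasper yes -> prepared; indigo no -> aborted; flint yes -> prepared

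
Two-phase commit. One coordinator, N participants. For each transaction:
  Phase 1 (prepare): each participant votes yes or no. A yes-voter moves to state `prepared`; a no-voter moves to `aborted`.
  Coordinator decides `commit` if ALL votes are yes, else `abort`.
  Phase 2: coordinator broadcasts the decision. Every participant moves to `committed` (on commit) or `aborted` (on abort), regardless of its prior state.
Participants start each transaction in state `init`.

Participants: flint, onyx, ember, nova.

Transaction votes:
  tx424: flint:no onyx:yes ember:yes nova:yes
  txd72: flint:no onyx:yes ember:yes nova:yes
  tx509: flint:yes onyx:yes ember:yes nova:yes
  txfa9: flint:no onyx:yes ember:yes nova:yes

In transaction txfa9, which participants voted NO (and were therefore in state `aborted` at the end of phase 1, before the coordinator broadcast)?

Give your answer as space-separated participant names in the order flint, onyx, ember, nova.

Txn txfa9 phase 1: flint no -> aborted; onyx yes -> prepared; ember yes -> prepared; nova yes -> prepared

Answer: flint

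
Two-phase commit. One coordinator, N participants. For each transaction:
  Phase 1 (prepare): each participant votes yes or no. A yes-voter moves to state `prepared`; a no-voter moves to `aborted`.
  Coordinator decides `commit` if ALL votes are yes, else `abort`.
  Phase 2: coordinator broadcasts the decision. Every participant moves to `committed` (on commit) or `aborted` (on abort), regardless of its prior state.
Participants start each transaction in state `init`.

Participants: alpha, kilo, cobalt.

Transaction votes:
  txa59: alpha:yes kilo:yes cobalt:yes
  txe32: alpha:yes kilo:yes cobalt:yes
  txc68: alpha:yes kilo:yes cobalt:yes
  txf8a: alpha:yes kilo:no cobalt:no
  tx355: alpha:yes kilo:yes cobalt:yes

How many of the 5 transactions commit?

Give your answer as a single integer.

Answer: 4

Derivation:
txa59: all yes -> commit (commits=1)
txe32: all yes -> commit (commits=2)
txc68: all yes -> commit (commits=3)
txf8a: no from kilo, cobalt -> abort (commits=3)
tx355: all yes -> commit (commits=4)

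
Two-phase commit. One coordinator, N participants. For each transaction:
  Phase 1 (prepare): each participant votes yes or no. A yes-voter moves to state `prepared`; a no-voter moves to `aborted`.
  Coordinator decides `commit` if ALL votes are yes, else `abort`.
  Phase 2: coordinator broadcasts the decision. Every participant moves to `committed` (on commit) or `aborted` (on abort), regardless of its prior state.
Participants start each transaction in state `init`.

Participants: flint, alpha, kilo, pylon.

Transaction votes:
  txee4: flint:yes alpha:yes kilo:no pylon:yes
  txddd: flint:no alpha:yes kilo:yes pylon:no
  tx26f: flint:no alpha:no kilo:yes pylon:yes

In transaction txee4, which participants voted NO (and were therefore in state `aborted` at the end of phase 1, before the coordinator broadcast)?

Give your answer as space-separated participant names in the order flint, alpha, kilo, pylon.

Txn txee4 phase 1: flint yes -> prepared; alpha yes -> prepared; kilo no -> aborted; pylon yes -> prepared

Answer: kilo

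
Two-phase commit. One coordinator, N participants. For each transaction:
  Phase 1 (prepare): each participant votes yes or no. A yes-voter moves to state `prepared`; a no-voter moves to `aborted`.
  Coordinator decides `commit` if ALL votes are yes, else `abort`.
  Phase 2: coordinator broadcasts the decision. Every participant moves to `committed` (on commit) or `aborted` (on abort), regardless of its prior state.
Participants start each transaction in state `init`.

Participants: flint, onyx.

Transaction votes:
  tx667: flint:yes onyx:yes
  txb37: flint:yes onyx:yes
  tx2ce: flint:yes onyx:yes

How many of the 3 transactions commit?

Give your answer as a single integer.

tx667: all yes -> commit (commits=1)
txb37: all yes -> commit (commits=2)
tx2ce: all yes -> commit (commits=3)

Answer: 3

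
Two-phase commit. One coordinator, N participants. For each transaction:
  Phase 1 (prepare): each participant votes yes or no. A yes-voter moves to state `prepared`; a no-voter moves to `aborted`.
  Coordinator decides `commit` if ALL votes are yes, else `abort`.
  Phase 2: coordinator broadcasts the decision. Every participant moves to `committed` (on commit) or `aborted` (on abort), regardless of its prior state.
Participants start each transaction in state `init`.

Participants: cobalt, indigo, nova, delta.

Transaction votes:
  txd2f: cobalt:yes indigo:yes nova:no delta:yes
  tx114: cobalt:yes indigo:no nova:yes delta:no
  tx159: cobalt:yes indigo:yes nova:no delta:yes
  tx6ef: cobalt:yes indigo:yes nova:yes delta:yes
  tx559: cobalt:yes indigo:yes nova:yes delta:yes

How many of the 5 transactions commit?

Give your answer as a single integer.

txd2f: no from nova -> abort (commits=0)
tx114: no from indigo, delta -> abort (commits=0)
tx159: no from nova -> abort (commits=0)
tx6ef: all yes -> commit (commits=1)
tx559: all yes -> commit (commits=2)

Answer: 2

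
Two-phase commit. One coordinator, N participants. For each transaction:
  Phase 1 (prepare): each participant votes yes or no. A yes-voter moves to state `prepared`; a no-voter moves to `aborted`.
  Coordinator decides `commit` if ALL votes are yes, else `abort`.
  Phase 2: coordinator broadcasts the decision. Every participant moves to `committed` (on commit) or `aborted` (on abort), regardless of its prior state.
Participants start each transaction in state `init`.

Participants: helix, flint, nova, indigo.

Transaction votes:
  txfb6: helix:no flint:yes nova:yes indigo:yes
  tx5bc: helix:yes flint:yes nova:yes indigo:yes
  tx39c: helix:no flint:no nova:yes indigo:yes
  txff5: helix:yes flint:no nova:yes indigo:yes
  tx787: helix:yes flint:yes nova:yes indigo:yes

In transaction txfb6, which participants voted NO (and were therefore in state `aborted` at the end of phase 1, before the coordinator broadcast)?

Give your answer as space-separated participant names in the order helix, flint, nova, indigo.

Answer: helix

Derivation:
Txn txfb6 phase 1: helix no -> aborted; flint yes -> prepared; nova yes -> prepared; indigo yes -> prepared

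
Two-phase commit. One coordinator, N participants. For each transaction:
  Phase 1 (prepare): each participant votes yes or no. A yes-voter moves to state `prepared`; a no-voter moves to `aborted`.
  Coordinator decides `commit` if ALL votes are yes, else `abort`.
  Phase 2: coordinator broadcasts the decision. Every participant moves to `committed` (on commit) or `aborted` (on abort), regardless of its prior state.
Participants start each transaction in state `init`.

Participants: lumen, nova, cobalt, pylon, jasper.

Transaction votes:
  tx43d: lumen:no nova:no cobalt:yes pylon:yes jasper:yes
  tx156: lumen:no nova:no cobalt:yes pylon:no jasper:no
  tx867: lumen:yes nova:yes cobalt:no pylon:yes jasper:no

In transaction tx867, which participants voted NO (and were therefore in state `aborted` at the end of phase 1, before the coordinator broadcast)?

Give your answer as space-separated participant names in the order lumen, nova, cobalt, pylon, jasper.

Txn tx867 phase 1: lumen yes -> prepared; nova yes -> prepared; cobalt no -> aborted; pylon yes -> prepared; jasper no -> aborted

Answer: cobalt jasper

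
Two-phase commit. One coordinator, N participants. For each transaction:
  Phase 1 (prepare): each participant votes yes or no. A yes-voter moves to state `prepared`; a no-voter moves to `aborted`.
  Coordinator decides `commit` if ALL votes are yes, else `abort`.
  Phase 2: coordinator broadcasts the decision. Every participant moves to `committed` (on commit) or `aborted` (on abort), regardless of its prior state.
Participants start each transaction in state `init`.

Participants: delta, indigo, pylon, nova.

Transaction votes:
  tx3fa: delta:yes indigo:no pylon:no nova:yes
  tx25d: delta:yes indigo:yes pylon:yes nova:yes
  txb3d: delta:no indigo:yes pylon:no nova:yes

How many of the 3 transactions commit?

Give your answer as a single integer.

Answer: 1

Derivation:
tx3fa: no from indigo, pylon -> abort (commits=0)
tx25d: all yes -> commit (commits=1)
txb3d: no from delta, pylon -> abort (commits=1)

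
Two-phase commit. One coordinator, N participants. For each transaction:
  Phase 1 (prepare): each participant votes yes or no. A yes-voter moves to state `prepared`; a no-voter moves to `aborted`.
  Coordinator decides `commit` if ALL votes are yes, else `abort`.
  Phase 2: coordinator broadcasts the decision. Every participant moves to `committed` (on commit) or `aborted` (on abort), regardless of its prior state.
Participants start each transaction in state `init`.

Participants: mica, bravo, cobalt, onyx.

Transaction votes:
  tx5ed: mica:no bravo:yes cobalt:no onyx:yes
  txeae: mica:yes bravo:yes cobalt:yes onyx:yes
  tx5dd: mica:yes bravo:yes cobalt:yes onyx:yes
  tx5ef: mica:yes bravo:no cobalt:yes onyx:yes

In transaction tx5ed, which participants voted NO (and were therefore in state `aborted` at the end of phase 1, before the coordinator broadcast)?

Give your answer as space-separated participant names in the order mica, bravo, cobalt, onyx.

Txn tx5ed phase 1: mica no -> aborted; bravo yes -> prepared; cobalt no -> aborted; onyx yes -> prepared

Answer: mica cobalt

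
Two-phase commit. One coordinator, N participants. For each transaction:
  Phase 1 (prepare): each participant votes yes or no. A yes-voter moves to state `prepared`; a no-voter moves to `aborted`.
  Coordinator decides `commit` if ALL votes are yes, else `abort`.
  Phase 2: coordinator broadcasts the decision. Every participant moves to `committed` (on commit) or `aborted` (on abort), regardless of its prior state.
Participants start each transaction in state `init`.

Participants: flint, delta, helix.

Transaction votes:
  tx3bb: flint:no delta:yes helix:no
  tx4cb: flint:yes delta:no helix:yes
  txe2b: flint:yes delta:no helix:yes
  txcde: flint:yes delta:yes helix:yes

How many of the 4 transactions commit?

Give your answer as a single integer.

Answer: 1

Derivation:
tx3bb: no from flint, helix -> abort (commits=0)
tx4cb: no from delta -> abort (commits=0)
txe2b: no from delta -> abort (commits=0)
txcde: all yes -> commit (commits=1)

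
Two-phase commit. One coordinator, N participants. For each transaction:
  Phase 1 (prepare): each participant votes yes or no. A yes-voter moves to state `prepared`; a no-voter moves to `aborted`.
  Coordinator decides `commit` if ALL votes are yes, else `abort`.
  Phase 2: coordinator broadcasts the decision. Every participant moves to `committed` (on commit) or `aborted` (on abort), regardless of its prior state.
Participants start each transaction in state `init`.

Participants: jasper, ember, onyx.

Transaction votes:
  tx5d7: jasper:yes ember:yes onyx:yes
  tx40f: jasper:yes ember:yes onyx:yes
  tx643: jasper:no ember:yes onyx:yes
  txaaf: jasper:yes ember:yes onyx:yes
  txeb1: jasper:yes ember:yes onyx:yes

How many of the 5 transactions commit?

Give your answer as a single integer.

tx5d7: all yes -> commit (commits=1)
tx40f: all yes -> commit (commits=2)
tx643: no from jasper -> abort (commits=2)
txaaf: all yes -> commit (commits=3)
txeb1: all yes -> commit (commits=4)

Answer: 4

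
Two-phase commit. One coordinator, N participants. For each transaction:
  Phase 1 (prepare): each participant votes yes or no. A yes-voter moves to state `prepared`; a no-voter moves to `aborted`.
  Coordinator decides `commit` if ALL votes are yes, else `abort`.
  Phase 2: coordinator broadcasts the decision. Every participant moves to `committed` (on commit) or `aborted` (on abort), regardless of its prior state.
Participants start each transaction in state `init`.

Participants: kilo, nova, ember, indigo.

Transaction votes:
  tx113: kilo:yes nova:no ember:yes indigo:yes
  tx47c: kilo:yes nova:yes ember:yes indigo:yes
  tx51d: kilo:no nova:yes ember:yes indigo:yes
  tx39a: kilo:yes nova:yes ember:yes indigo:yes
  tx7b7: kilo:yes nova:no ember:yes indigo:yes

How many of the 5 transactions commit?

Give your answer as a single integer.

tx113: no from nova -> abort (commits=0)
tx47c: all yes -> commit (commits=1)
tx51d: no from kilo -> abort (commits=1)
tx39a: all yes -> commit (commits=2)
tx7b7: no from nova -> abort (commits=2)

Answer: 2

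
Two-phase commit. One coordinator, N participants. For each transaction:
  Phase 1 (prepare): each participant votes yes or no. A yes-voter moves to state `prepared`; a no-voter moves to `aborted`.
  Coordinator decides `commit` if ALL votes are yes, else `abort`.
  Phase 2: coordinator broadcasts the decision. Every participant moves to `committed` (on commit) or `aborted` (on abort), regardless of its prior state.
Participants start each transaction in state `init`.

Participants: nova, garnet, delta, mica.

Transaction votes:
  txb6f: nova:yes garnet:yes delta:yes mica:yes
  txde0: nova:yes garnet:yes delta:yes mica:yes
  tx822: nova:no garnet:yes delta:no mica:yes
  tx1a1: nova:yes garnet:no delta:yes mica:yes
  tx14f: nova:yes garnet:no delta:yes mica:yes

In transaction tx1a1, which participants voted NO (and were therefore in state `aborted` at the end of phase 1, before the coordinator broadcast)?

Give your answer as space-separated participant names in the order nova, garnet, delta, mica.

Answer: garnet

Derivation:
Txn tx1a1 phase 1: nova yes -> prepared; garnet no -> aborted; delta yes -> prepared; mica yes -> prepared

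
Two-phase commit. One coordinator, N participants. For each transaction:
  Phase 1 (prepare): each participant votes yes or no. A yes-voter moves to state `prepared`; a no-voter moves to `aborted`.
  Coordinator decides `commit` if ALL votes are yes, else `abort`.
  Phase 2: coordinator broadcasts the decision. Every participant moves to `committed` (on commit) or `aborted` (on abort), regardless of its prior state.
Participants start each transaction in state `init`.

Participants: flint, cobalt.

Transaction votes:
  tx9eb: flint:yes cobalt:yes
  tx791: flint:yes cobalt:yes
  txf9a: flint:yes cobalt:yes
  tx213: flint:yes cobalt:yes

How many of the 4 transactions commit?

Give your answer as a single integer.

Answer: 4

Derivation:
tx9eb: all yes -> commit (commits=1)
tx791: all yes -> commit (commits=2)
txf9a: all yes -> commit (commits=3)
tx213: all yes -> commit (commits=4)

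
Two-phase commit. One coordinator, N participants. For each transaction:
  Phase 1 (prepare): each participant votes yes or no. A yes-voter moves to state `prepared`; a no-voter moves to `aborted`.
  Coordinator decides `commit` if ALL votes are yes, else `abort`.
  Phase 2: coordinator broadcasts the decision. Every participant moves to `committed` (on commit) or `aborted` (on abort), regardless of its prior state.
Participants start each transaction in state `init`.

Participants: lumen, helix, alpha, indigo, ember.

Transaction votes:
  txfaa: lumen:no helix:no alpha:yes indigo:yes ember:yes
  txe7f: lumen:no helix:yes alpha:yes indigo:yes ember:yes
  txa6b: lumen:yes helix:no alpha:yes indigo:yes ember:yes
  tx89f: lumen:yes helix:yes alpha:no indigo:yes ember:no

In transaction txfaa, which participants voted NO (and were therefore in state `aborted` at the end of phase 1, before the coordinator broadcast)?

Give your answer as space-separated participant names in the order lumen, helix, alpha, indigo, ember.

Txn txfaa phase 1: lumen no -> aborted; helix no -> aborted; alpha yes -> prepared; indigo yes -> prepared; ember yes -> prepared

Answer: lumen helix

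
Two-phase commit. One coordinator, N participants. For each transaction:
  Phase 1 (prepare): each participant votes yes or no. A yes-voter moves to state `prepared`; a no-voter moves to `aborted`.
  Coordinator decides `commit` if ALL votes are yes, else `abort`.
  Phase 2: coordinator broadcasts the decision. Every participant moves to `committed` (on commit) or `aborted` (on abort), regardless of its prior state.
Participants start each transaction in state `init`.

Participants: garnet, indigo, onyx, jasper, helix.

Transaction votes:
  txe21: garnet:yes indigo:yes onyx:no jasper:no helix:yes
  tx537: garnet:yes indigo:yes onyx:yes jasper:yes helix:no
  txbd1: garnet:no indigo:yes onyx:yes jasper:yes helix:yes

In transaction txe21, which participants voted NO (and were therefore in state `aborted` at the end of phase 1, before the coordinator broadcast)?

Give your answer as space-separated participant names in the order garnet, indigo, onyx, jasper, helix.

Txn txe21 phase 1: garnet yes -> prepared; indigo yes -> prepared; onyx no -> aborted; jasper no -> aborted; helix yes -> prepared

Answer: onyx jasper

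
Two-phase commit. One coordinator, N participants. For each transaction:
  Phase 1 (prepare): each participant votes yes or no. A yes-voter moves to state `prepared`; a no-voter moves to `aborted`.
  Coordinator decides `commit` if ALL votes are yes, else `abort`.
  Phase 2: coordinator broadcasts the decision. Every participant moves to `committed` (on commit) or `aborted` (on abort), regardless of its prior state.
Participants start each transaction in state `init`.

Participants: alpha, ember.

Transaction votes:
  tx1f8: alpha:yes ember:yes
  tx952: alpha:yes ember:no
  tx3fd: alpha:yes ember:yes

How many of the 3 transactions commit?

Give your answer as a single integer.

Answer: 2

Derivation:
tx1f8: all yes -> commit (commits=1)
tx952: no from ember -> abort (commits=1)
tx3fd: all yes -> commit (commits=2)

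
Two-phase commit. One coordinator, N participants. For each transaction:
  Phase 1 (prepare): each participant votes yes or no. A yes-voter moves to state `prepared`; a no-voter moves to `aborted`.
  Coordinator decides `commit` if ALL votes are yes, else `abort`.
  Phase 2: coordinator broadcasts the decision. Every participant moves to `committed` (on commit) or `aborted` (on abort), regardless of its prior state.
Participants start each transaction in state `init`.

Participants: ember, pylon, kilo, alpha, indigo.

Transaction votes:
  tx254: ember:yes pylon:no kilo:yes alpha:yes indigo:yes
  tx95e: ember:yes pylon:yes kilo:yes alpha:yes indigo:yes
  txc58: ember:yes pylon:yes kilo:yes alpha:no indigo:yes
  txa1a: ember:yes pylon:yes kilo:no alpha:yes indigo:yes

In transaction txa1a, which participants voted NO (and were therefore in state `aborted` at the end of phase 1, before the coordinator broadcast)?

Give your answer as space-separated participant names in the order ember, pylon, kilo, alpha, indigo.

Answer: kilo

Derivation:
Txn txa1a phase 1: ember yes -> prepared; pylon yes -> prepared; kilo no -> aborted; alpha yes -> prepared; indigo yes -> prepared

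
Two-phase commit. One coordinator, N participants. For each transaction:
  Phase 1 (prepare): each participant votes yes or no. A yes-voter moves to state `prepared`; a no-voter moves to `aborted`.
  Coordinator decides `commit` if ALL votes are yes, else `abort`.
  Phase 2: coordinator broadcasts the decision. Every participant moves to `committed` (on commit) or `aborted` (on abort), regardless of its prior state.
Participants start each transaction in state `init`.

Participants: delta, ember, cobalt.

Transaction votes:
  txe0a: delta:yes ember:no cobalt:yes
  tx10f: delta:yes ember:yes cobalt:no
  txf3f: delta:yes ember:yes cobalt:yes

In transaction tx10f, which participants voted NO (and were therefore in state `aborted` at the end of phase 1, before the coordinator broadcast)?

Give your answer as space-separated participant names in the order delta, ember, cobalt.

Txn tx10f phase 1: delta yes -> prepared; ember yes -> prepared; cobalt no -> aborted

Answer: cobalt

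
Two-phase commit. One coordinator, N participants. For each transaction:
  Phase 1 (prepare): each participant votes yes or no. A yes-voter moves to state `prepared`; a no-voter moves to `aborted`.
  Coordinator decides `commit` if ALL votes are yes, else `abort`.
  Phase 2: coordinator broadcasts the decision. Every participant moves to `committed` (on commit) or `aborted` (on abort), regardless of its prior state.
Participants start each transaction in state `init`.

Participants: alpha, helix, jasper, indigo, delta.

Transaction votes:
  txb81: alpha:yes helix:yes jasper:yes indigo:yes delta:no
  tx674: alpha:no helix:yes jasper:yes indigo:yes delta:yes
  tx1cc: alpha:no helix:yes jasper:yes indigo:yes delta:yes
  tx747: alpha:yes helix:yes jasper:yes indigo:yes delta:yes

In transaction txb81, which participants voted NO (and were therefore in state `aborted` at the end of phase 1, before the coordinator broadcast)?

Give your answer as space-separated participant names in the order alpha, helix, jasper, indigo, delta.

Txn txb81 phase 1: alpha yes -> prepared; helix yes -> prepared; jasper yes -> prepared; indigo yes -> prepared; delta no -> aborted

Answer: delta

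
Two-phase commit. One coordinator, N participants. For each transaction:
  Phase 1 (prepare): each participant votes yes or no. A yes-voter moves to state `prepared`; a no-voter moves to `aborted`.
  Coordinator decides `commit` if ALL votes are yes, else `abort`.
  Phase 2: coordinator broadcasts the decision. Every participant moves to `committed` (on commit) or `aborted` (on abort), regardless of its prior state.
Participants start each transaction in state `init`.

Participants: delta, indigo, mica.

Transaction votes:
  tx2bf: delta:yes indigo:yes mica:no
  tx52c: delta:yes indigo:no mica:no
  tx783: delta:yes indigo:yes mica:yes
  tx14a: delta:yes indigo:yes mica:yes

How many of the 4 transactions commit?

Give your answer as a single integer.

Answer: 2

Derivation:
tx2bf: no from mica -> abort (commits=0)
tx52c: no from indigo, mica -> abort (commits=0)
tx783: all yes -> commit (commits=1)
tx14a: all yes -> commit (commits=2)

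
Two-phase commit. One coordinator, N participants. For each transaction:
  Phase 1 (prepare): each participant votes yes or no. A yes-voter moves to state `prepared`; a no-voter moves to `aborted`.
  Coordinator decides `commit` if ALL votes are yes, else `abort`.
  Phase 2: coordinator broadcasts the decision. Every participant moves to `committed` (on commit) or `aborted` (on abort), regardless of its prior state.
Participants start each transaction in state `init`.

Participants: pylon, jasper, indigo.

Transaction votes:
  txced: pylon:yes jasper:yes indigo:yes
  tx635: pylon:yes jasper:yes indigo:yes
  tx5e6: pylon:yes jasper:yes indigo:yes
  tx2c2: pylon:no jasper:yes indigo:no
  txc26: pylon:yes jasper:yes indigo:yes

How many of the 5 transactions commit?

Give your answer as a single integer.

txced: all yes -> commit (commits=1)
tx635: all yes -> commit (commits=2)
tx5e6: all yes -> commit (commits=3)
tx2c2: no from pylon, indigo -> abort (commits=3)
txc26: all yes -> commit (commits=4)

Answer: 4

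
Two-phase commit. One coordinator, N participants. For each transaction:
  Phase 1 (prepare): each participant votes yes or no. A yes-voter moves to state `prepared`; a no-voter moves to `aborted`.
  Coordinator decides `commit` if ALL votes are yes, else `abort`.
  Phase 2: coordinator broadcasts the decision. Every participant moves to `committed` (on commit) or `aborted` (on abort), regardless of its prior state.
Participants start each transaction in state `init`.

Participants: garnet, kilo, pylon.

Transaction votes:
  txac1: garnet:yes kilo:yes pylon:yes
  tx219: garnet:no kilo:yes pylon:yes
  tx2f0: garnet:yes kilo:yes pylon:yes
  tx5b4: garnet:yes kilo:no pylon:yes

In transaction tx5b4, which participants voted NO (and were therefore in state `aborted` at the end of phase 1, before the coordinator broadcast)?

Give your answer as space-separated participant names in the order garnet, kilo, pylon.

Answer: kilo

Derivation:
Txn tx5b4 phase 1: garnet yes -> prepared; kilo no -> aborted; pylon yes -> prepared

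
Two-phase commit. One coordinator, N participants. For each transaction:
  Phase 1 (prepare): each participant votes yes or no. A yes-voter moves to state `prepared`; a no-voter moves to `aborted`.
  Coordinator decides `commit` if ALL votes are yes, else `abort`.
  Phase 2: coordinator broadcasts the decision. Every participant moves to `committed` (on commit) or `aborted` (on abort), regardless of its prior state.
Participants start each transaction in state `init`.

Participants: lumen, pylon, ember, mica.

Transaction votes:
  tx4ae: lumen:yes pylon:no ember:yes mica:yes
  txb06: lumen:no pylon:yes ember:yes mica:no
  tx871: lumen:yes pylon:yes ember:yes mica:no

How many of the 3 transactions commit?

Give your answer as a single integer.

Answer: 0

Derivation:
tx4ae: no from pylon -> abort (commits=0)
txb06: no from lumen, mica -> abort (commits=0)
tx871: no from mica -> abort (commits=0)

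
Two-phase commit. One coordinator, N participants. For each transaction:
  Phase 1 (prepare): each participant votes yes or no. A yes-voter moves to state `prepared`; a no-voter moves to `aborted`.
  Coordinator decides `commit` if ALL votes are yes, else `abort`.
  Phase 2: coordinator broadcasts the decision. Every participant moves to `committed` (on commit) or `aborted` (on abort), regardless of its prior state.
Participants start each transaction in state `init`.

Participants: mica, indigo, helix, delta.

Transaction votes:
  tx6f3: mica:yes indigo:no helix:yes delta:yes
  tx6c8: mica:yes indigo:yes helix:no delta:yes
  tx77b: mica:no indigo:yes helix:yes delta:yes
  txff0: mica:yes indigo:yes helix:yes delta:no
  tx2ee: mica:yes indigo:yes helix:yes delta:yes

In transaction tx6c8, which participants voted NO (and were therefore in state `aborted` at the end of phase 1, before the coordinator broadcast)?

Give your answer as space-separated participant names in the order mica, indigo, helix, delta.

Answer: helix

Derivation:
Txn tx6c8 phase 1: mica yes -> prepared; indigo yes -> prepared; helix no -> aborted; delta yes -> prepared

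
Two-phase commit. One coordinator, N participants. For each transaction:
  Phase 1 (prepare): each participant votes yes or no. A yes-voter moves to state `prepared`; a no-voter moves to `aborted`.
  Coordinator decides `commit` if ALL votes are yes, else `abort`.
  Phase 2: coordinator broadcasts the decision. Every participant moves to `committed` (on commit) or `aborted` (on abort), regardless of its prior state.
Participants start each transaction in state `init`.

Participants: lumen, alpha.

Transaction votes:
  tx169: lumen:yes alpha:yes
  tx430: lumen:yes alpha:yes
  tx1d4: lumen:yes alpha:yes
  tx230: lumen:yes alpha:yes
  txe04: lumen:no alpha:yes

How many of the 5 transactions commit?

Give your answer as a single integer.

tx169: all yes -> commit (commits=1)
tx430: all yes -> commit (commits=2)
tx1d4: all yes -> commit (commits=3)
tx230: all yes -> commit (commits=4)
txe04: no from lumen -> abort (commits=4)

Answer: 4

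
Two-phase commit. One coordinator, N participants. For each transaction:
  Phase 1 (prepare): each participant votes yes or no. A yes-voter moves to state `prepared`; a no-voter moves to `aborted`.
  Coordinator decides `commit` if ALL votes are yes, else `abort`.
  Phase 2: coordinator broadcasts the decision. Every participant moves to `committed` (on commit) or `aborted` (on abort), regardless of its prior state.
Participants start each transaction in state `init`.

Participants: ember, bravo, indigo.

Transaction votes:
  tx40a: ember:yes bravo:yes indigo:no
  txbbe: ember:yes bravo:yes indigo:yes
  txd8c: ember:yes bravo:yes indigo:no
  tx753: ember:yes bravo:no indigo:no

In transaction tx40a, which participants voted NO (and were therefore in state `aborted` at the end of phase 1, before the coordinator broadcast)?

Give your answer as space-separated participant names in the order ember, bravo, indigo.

Txn tx40a phase 1: ember yes -> prepared; bravo yes -> prepared; indigo no -> aborted

Answer: indigo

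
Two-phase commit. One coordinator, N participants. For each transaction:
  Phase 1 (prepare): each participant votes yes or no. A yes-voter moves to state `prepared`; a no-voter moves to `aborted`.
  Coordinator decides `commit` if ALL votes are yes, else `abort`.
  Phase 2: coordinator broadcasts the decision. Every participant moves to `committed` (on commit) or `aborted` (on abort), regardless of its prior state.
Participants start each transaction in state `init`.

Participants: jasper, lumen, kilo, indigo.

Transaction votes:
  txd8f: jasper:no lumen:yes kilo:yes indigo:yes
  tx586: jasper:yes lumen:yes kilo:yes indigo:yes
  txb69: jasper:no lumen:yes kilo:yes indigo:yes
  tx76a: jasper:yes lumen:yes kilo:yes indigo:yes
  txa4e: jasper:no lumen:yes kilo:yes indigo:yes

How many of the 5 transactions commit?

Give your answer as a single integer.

Answer: 2

Derivation:
txd8f: no from jasper -> abort (commits=0)
tx586: all yes -> commit (commits=1)
txb69: no from jasper -> abort (commits=1)
tx76a: all yes -> commit (commits=2)
txa4e: no from jasper -> abort (commits=2)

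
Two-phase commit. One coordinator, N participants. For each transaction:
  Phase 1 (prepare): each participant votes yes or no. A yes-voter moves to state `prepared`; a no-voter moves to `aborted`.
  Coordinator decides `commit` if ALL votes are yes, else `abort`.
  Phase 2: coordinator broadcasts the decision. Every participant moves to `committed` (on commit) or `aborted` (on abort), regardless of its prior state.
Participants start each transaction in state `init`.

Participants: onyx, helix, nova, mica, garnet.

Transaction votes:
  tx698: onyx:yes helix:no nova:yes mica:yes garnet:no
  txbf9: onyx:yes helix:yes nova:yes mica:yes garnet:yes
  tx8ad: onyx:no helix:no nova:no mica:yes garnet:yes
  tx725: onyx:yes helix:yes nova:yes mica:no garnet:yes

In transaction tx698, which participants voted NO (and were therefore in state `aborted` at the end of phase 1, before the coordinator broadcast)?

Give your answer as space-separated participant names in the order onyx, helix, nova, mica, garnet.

Txn tx698 phase 1: onyx yes -> prepared; helix no -> aborted; nova yes -> prepared; mica yes -> prepared; garnet no -> aborted

Answer: helix garnet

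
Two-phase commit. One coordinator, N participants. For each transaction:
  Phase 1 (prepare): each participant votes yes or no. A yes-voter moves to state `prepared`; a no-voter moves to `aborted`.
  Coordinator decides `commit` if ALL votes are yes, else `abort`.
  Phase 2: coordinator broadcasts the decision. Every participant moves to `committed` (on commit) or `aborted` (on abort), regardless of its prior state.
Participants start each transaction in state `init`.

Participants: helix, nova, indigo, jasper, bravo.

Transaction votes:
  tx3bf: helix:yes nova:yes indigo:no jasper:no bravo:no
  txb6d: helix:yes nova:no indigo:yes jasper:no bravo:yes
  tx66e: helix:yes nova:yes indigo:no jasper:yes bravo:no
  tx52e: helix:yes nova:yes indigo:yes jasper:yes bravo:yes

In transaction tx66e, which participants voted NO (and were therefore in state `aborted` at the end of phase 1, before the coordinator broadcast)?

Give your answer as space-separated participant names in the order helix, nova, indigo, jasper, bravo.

Txn tx66e phase 1: helix yes -> prepared; nova yes -> prepared; indigo no -> aborted; jasper yes -> prepared; bravo no -> aborted

Answer: indigo bravo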